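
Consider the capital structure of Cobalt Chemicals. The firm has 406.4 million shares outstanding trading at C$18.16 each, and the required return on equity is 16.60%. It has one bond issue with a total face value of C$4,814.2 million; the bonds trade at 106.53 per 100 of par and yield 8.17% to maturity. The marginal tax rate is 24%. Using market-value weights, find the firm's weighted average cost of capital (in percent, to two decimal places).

12.34%

Market value of equity E = 18.16 × 406.4m = 7380.224m. Market value of debt D = 4814.2m × 106.53/100 = 5128.56726m.
Total capital V = 7380.224 + 5128.56726 = 12508.79126.
Equity: weight = 7380.224/12508.79126 = 0.5900; cost = 16.6%.
Bonds outstanding: weight = 5128.56726/12508.79126 = 0.4100; after-tax cost = 8.17% × (1 − 24%) = 6.2092%.
WACC = 0.5900 × 16.6000% + 0.4100 × 6.2092% = 12.3398%.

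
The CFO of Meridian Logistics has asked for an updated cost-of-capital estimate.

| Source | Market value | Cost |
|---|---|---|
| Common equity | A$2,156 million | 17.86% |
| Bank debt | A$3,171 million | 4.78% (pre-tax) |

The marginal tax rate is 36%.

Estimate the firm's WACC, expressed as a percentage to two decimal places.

Total capital V = 2156 + 3171 = 5327.
Equity: weight = 2156/5327 = 0.4047; cost = 17.86%.
Bank debt: weight = 3171/5327 = 0.5953; after-tax cost = 4.78% × (1 − 36%) = 3.0592%.
WACC = 0.4047 × 17.8600% + 0.5953 × 3.0592% = 9.0495%.

9.05%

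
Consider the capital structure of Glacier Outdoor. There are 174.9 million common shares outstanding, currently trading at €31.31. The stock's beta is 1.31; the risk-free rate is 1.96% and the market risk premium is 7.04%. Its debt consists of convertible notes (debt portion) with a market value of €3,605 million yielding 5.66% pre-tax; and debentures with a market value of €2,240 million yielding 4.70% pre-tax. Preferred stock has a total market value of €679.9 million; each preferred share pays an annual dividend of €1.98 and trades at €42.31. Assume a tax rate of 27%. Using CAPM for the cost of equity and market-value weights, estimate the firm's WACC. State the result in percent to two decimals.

Cost of equity via CAPM: Re = 1.96% + 1.31 × 7.04% = 11.1824%.
Cost of preferred: Rp = 1.98 / 42.31 = 4.6797%.
Market value of equity E = 31.31 × 174.9m = 5476.119m.
Total capital V = 5476.119 + 679.9 + 3605 + 2240 = 12001.019.
Equity: weight = 5476.119/12001.019 = 0.4563; cost = 11.1824%.
Preferred: weight = 679.9/12001.019 = 0.0567; cost = 4.6797%.
Convertible notes (debt portion): weight = 3605/12001.019 = 0.3004; after-tax cost = 5.66% × (1 − 27%) = 4.1318%.
Debentures: weight = 2240/12001.019 = 0.1867; after-tax cost = 4.7% × (1 − 27%) = 3.4310%.
WACC = 0.4563 × 11.1824% + 0.0567 × 4.6797% + 0.3004 × 4.1318% + 0.1867 × 3.4310% = 7.2493%.

7.25%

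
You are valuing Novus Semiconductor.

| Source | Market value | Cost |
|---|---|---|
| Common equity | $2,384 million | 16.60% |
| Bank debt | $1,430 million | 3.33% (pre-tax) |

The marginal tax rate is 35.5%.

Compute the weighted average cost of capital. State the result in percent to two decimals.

11.18%

Total capital V = 2384 + 1430 = 3814.
Equity: weight = 2384/3814 = 0.6251; cost = 16.6%.
Bank debt: weight = 1430/3814 = 0.3749; after-tax cost = 3.33% × (1 − 35.5%) = 2.1479%.
WACC = 0.6251 × 16.6000% + 0.3749 × 2.1479% = 11.1814%.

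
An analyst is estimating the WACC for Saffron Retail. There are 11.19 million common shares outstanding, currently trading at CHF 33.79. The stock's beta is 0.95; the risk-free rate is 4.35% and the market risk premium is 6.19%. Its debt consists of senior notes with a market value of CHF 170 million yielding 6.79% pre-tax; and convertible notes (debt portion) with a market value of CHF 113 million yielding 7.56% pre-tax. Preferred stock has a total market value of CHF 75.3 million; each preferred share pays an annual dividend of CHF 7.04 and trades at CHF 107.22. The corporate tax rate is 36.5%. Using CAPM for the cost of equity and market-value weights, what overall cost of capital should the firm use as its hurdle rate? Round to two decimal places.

Cost of equity via CAPM: Re = 4.35% + 0.95 × 6.19% = 10.2305%.
Cost of preferred: Rp = 7.04 / 107.22 = 6.5659%.
Market value of equity E = 33.79 × 11.19m = 378.1101m.
Total capital V = 378.1101 + 75.3 + 170 + 113 = 736.4101.
Equity: weight = 378.1101/736.4101 = 0.5135; cost = 10.2305%.
Preferred: weight = 75.3/736.4101 = 0.1023; cost = 6.5659%.
Senior notes: weight = 170/736.4101 = 0.2308; after-tax cost = 6.79% × (1 − 36.5%) = 4.3117%.
Convertible notes (debt portion): weight = 113/736.4101 = 0.1534; after-tax cost = 7.56% × (1 − 36.5%) = 4.8006%.
WACC = 0.5135 × 10.2305% + 0.1023 × 6.5659% + 0.2308 × 4.3117% + 0.1534 × 4.8006% = 7.6562%.

7.66%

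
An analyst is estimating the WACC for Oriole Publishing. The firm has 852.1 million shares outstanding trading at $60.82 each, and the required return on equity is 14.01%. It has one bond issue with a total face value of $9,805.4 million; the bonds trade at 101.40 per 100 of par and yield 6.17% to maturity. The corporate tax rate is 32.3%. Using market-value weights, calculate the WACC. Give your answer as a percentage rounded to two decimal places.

Market value of equity E = 60.82 × 852.1m = 51824.722m. Market value of debt D = 9805.4m × 101.4/100 = 9942.6756m.
Total capital V = 51824.722 + 9942.6756 = 61767.3976.
Equity: weight = 51824.722/61767.3976 = 0.8390; cost = 14.01%.
Bonds outstanding: weight = 9942.6756/61767.3976 = 0.1610; after-tax cost = 6.17% × (1 − 32.3%) = 4.1771%.
WACC = 0.8390 × 14.0100% + 0.1610 × 4.1771% = 12.4272%.

12.43%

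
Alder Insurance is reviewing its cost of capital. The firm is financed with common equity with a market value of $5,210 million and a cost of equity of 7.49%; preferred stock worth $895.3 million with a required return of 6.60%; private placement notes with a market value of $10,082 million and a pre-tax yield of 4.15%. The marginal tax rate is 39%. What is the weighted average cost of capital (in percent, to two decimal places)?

4.35%

Total capital V = 5210 + 895.3 + 10082 = 16187.3.
Equity: weight = 5210/16187.3 = 0.3219; cost = 7.49%.
Preferred: weight = 895.3/16187.3 = 0.0553; cost = 6.6%.
Private placement notes: weight = 10082/16187.3 = 0.6228; after-tax cost = 4.15% × (1 − 39%) = 2.5315%.
WACC = 0.3219 × 7.4900% + 0.0553 × 6.6000% + 0.6228 × 2.5315% = 4.3525%.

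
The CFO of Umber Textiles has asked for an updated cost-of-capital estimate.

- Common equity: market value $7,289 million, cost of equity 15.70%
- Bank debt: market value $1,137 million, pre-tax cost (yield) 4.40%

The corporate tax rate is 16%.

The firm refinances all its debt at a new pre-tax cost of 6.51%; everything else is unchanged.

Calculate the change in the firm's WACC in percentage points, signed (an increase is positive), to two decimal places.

Current WACC:
Total capital V = 7289 + 1137 = 8426.
Equity: weight = 7289/8426 = 0.8651; cost = 15.7%.
Bank debt: weight = 1137/8426 = 0.1349; after-tax cost = 4.4% × (1 − 16%) = 3.6960%.
WACC = 0.8651 × 15.7000% + 0.1349 × 3.6960% = 14.0802%.
After the change:
Total capital V = 7289 + 1137 = 8426.
Equity: weight = 7289/8426 = 0.8651; cost = 15.7%.
Bank debt: weight = 1137/8426 = 0.1349; after-tax cost = 6.51% × (1 − 16%) = 5.4684%.
WACC = 0.8651 × 15.7000% + 0.1349 × 5.4684% = 14.3194%.
Change in WACC = 14.3194% − 14.0802% = 0.2392 pp.

+0.24 pp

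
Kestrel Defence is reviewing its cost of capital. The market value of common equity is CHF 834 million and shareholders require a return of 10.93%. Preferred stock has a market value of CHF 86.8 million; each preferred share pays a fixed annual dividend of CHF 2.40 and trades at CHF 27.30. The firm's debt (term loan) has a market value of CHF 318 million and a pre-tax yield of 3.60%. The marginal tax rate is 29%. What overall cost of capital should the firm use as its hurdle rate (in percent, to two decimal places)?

8.63%

Cost of preferred: Rp = 2.4 / 27.3 = 8.7912%.
Total capital V = 834 + 86.8 + 318 = 1238.8.
Equity: weight = 834/1238.8 = 0.6732; cost = 10.93%.
Preferred: weight = 86.8/1238.8 = 0.0701; cost = 8.7912%.
Term loan: weight = 318/1238.8 = 0.2567; after-tax cost = 3.6% × (1 − 29%) = 2.5560%.
WACC = 0.6732 × 10.9300% + 0.0701 × 8.7912% + 0.2567 × 2.5560% = 8.6305%.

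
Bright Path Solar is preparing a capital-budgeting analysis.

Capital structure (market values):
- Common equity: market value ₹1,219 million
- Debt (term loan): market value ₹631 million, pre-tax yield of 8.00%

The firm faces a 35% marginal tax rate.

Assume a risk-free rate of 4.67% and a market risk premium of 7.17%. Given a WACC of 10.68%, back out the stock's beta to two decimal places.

1.23

Total capital V = 1219 + 631 = 1850.
Equity weight = 1219/1850 = 0.6589.
Term loan weight = 631/1850 = 0.3411.
Debt contribution = 0.3411 × 8% × (1 − 35%) = 1.7736%.
Required equity contribution = 10.68% − 1.7736% = 8.9064%  ⇒  Re = 13.5167%.
CAPM: 13.5167% = 4.67% + β × 7.17%  ⇒  β = 1.2338.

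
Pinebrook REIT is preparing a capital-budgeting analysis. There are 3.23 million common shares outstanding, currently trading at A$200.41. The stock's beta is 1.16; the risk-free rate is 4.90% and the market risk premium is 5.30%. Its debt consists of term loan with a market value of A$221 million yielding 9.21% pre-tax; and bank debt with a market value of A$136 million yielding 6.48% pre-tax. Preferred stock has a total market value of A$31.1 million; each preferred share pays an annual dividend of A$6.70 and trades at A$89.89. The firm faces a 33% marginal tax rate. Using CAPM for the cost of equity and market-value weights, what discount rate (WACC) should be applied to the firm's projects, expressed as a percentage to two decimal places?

Cost of equity via CAPM: Re = 4.9% + 1.16 × 5.3% = 11.0480%.
Cost of preferred: Rp = 6.7 / 89.89 = 7.4536%.
Market value of equity E = 200.41 × 3.23m = 647.3243m.
Total capital V = 647.3243 + 31.1 + 221 + 136 = 1035.4243.
Equity: weight = 647.3243/1035.4243 = 0.6252; cost = 11.048%.
Preferred: weight = 31.1/1035.4243 = 0.0300; cost = 7.4536%.
Term loan: weight = 221/1035.4243 = 0.2134; after-tax cost = 9.21% × (1 − 33%) = 6.1707%.
Bank debt: weight = 136/1035.4243 = 0.1313; after-tax cost = 6.48% × (1 − 33%) = 4.3416%.
WACC = 0.6252 × 11.0480% + 0.0300 × 7.4536% + 0.2134 × 6.1707% + 0.1313 × 4.3416% = 9.0182%.

9.02%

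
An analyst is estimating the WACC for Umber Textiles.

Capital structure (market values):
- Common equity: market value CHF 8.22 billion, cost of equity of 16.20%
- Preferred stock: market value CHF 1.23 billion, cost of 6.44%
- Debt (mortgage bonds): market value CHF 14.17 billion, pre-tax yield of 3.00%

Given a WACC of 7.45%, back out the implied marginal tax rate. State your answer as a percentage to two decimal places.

17.94%

Total capital V = 8.22 + 1.23 + 14.17 = 23.62.
Equity weight = 8.22/23.62 = 0.3480.
Preferred weight = 1.23/23.62 = 0.0521.
Mortgage bonds weight = 14.17/23.62 = 0.5999.
Equity contribution = 0.3480 × 16.2% = 5.6378%.
Preferred contribution = 0.0521 × 6.44% = 0.3354%.
Debt contribution must be 7.45% − 5.9731% = 1.4769%.
0.5999 × 3% × (1 − T) = 1.4769%  ⇒  (1 − T) = 0.8206.
T = 17.9398%.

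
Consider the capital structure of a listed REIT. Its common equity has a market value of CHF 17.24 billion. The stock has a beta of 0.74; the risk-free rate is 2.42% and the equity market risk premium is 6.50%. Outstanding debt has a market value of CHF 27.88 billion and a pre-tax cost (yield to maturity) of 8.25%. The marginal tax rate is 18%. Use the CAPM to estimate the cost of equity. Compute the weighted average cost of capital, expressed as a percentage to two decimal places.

6.94%

Cost of equity via CAPM: Re = 2.42% + 0.74 × 6.5% = 7.2300%.
Total capital V = 17.24 + 27.88 = 45.12.
Equity: weight = 17.24/45.12 = 0.3821; cost = 7.23%.
Debt: weight = 27.88/45.12 = 0.6179; after-tax cost = 8.25% × (1 − 18%) = 6.7650%.
WACC = 0.3821 × 7.2300% + 0.6179 × 6.7650% = 6.9427%.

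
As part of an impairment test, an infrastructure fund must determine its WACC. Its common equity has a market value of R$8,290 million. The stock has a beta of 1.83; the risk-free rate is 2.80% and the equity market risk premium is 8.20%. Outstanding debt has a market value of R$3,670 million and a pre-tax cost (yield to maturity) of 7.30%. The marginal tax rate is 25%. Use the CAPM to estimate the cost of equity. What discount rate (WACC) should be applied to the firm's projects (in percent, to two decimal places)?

14.02%

Cost of equity via CAPM: Re = 2.8% + 1.83 × 8.2% = 17.8060%.
Total capital V = 8290 + 3670 = 11960.
Equity: weight = 8290/11960 = 0.6931; cost = 17.806%.
Debt: weight = 3670/11960 = 0.3069; after-tax cost = 7.3% × (1 − 25%) = 5.4750%.
WACC = 0.6931 × 17.8060% + 0.3069 × 5.4750% = 14.0222%.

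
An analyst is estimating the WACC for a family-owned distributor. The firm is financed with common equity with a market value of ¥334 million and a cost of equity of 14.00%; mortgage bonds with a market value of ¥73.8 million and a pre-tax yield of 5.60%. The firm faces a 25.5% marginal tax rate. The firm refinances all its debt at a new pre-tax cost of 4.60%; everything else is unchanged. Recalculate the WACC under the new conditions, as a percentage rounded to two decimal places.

12.09%

After the change:
Total capital V = 334 + 73.8 = 407.8.
Equity: weight = 334/407.8 = 0.8190; cost = 14%.
Mortgage bonds: weight = 73.8/407.8 = 0.1810; after-tax cost = 4.6% × (1 − 25.5%) = 3.4270%.
WACC = 0.8190 × 14.0000% + 0.1810 × 3.4270% = 12.0866%.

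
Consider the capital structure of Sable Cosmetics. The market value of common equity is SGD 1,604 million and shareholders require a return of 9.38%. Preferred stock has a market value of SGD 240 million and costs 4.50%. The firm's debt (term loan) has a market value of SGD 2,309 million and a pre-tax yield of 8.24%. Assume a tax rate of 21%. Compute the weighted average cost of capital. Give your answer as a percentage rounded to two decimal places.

7.50%

Total capital V = 1604 + 240 + 2309 = 4153.
Equity: weight = 1604/4153 = 0.3862; cost = 9.38%.
Preferred: weight = 240/4153 = 0.0578; cost = 4.5%.
Term loan: weight = 2309/4153 = 0.5560; after-tax cost = 8.24% × (1 − 21%) = 6.5096%.
WACC = 0.3862 × 9.3800% + 0.0578 × 4.5000% + 0.5560 × 6.5096% = 7.5021%.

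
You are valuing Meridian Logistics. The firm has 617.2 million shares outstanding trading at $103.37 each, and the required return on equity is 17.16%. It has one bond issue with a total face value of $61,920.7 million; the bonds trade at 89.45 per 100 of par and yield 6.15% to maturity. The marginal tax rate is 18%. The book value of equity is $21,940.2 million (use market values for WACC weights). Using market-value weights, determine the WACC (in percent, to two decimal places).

Market value of equity E = 103.37 × 617.2m = 63799.964m. Market value of debt D = 61920.7m × 89.45/100 = 55388.06615m.
Total capital V = 63799.964 + 55388.06615 = 119188.03015.
Equity: weight = 63799.964/119188.03015 = 0.5353; cost = 17.16%.
Bonds outstanding: weight = 55388.06615/119188.03015 = 0.4647; after-tax cost = 6.15% × (1 − 18%) = 5.0430%.
WACC = 0.5353 × 17.1600% + 0.4647 × 5.0430% = 11.5291%.

11.53%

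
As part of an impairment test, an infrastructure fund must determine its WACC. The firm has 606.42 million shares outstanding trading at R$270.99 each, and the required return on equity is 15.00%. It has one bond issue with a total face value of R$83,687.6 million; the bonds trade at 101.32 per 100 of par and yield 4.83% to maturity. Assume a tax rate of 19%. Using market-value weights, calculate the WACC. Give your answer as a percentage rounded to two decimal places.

11.23%

Market value of equity E = 270.99 × 606.42m = 164333.7558m. Market value of debt D = 83687.6m × 101.32/100 = 84792.27632m.
Total capital V = 164333.7558 + 84792.27632 = 249126.03212.
Equity: weight = 164333.7558/249126.03212 = 0.6596; cost = 15%.
Bonds outstanding: weight = 84792.27632/249126.03212 = 0.3404; after-tax cost = 4.83% × (1 − 19%) = 3.9123%.
WACC = 0.6596 × 15.0000% + 0.3404 × 3.9123% = 11.2262%.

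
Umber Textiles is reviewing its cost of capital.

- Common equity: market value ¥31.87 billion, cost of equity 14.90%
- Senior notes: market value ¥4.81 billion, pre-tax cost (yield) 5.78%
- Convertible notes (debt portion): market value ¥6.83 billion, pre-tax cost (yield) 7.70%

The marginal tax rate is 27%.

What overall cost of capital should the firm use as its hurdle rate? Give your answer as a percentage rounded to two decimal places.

Total capital V = 31.87 + 4.81 + 6.83 = 43.51.
Equity: weight = 31.87/43.51 = 0.7325; cost = 14.9%.
Senior notes: weight = 4.81/43.51 = 0.1105; after-tax cost = 5.78% × (1 − 27%) = 4.2194%.
Convertible notes (debt portion): weight = 6.83/43.51 = 0.1570; after-tax cost = 7.7% × (1 − 27%) = 5.6210%.
WACC = 0.7325 × 14.9000% + 0.1105 × 4.2194% + 0.1570 × 5.6210% = 12.2627%.

12.26%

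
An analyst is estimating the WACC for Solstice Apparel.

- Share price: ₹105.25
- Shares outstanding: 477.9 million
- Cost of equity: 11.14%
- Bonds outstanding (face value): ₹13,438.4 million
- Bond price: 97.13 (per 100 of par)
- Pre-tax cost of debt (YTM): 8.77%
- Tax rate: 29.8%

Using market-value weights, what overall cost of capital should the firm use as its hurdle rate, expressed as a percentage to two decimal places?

10.11%

Market value of equity E = 105.25 × 477.9m = 50298.975m. Market value of debt D = 13438.4m × 97.13/100 = 13052.71792m.
Total capital V = 50298.975 + 13052.71792 = 63351.69292.
Equity: weight = 50298.975/63351.69292 = 0.7940; cost = 11.14%.
Bonds outstanding: weight = 13052.71792/63351.69292 = 0.2060; after-tax cost = 8.77% × (1 − 29.8%) = 6.1565%.
WACC = 0.7940 × 11.1400% + 0.2060 × 6.1565% = 10.1132%.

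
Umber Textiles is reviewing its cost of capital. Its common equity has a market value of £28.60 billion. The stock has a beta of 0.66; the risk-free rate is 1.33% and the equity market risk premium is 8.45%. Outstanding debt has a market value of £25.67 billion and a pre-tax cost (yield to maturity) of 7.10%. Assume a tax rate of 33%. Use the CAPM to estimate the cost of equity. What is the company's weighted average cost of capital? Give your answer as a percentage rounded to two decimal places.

Cost of equity via CAPM: Re = 1.33% + 0.66 × 8.45% = 6.9070%.
Total capital V = 28.6 + 25.67 = 54.27.
Equity: weight = 28.6/54.27 = 0.5270; cost = 6.907%.
Debt: weight = 25.67/54.27 = 0.4730; after-tax cost = 7.1% × (1 − 33%) = 4.7570%.
WACC = 0.5270 × 6.9070% + 0.4730 × 4.7570% = 5.8900%.

5.89%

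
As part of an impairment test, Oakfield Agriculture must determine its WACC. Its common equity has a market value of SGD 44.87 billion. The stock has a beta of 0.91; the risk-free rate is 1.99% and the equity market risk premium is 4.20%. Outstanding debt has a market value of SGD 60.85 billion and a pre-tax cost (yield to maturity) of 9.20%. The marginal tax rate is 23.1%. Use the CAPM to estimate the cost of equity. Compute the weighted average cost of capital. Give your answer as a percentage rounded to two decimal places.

6.54%

Cost of equity via CAPM: Re = 1.99% + 0.91 × 4.2% = 5.8120%.
Total capital V = 44.87 + 60.85 = 105.72.
Equity: weight = 44.87/105.72 = 0.4244; cost = 5.812%.
Debt: weight = 60.85/105.72 = 0.5756; after-tax cost = 9.2% × (1 − 23.1%) = 7.0748%.
WACC = 0.4244 × 5.8120% + 0.5756 × 7.0748% = 6.5388%.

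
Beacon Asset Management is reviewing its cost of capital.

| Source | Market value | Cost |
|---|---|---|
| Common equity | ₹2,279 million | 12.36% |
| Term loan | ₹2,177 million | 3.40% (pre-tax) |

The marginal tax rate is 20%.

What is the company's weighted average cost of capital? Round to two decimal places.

Total capital V = 2279 + 2177 = 4456.
Equity: weight = 2279/4456 = 0.5114; cost = 12.36%.
Term loan: weight = 2177/4456 = 0.4886; after-tax cost = 3.4% × (1 − 20%) = 2.7200%.
WACC = 0.5114 × 12.3600% + 0.4886 × 2.7200% = 7.6503%.

7.65%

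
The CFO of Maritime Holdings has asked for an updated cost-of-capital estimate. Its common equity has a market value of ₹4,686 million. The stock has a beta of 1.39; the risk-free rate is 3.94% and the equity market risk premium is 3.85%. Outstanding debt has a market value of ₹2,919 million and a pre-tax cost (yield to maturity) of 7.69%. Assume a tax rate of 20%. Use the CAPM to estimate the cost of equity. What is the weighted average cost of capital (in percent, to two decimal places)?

Cost of equity via CAPM: Re = 3.94% + 1.39 × 3.85% = 9.2915%.
Total capital V = 4686 + 2919 = 7605.
Equity: weight = 4686/7605 = 0.6162; cost = 9.2915%.
Debt: weight = 2919/7605 = 0.3838; after-tax cost = 7.69% × (1 − 20%) = 6.1520%.
WACC = 0.6162 × 9.2915% + 0.3838 × 6.1520% = 8.0865%.

8.09%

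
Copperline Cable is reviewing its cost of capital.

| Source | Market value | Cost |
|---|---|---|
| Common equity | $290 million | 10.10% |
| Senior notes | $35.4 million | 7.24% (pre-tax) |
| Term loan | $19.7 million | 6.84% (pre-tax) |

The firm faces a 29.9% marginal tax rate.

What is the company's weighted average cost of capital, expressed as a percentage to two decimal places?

9.28%

Total capital V = 290 + 35.4 + 19.7 = 345.1.
Equity: weight = 290/345.1 = 0.8403; cost = 10.1%.
Senior notes: weight = 35.4/345.1 = 0.1026; after-tax cost = 7.24% × (1 − 29.9%) = 5.0752%.
Term loan: weight = 19.7/345.1 = 0.0571; after-tax cost = 6.84% × (1 − 29.9%) = 4.7948%.
WACC = 0.8403 × 10.1000% + 0.1026 × 5.0752% + 0.0571 × 4.7948% = 9.2817%.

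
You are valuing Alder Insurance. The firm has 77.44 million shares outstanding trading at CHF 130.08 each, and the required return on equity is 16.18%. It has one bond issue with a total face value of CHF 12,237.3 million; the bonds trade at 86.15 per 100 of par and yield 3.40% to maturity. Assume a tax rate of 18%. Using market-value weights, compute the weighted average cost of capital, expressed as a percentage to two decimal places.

9.33%

Market value of equity E = 130.08 × 77.44m = 10073.3952m. Market value of debt D = 12237.3m × 86.15/100 = 10542.43395m.
Total capital V = 10073.3952 + 10542.43395 = 20615.82915.
Equity: weight = 10073.3952/20615.82915 = 0.4886; cost = 16.18%.
Bonds outstanding: weight = 10542.43395/20615.82915 = 0.5114; after-tax cost = 3.4% × (1 − 18%) = 2.7880%.
WACC = 0.4886 × 16.1800% + 0.5114 × 2.7880% = 9.3317%.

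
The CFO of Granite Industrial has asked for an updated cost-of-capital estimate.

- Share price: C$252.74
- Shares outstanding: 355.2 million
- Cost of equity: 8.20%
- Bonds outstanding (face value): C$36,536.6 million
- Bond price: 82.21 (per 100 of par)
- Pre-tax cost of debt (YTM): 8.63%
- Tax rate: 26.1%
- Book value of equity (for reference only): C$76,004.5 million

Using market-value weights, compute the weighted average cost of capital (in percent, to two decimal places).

Market value of equity E = 252.74 × 355.2m = 89773.248m. Market value of debt D = 36536.6m × 82.21/100 = 30036.73886m.
Total capital V = 89773.248 + 30036.73886 = 119809.98686.
Equity: weight = 89773.248/119809.98686 = 0.7493; cost = 8.2%.
Bonds outstanding: weight = 30036.73886/119809.98686 = 0.2507; after-tax cost = 8.63% × (1 − 26.1%) = 6.3776%.
WACC = 0.7493 × 8.2000% + 0.2507 × 6.3776% = 7.7431%.

7.74%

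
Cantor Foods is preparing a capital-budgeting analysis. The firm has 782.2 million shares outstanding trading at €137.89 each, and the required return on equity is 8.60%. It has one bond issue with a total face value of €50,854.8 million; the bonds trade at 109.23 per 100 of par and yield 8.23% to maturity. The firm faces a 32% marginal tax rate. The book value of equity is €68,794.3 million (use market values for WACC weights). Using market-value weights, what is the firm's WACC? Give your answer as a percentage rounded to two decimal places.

7.58%

Market value of equity E = 137.89 × 782.2m = 107857.558m. Market value of debt D = 50854.8m × 109.23/100 = 55548.69804m.
Total capital V = 107857.558 + 55548.69804 = 163406.25604.
Equity: weight = 107857.558/163406.25604 = 0.6601; cost = 8.6%.
Bonds outstanding: weight = 55548.69804/163406.25604 = 0.3399; after-tax cost = 8.23% × (1 − 32%) = 5.5964%.
WACC = 0.6601 × 8.6000% + 0.3399 × 5.5964% = 7.5789%.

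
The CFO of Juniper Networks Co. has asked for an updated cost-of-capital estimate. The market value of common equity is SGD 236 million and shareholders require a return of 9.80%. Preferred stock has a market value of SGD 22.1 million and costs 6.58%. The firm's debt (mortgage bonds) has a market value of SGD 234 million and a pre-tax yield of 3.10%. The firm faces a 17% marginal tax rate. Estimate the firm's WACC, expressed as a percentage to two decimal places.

6.22%

Total capital V = 236 + 22.1 + 234 = 492.1.
Equity: weight = 236/492.1 = 0.4796; cost = 9.8%.
Preferred: weight = 22.1/492.1 = 0.0449; cost = 6.58%.
Mortgage bonds: weight = 234/492.1 = 0.4755; after-tax cost = 3.1% × (1 − 17%) = 2.5730%.
WACC = 0.4796 × 9.8000% + 0.0449 × 6.5800% + 0.4755 × 2.5730% = 6.2189%.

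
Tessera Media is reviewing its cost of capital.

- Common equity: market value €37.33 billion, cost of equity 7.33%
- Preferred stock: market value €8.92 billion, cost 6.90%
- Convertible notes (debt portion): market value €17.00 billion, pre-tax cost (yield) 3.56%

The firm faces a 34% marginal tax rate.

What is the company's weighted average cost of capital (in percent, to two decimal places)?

Total capital V = 37.33 + 8.92 + 17 = 63.25.
Equity: weight = 37.33/63.25 = 0.5902; cost = 7.33%.
Preferred: weight = 8.92/63.25 = 0.1410; cost = 6.9%.
Convertible notes (debt portion): weight = 17/63.25 = 0.2688; after-tax cost = 3.56% × (1 − 34%) = 2.3496%.
WACC = 0.5902 × 7.3300% + 0.1410 × 6.9000% + 0.2688 × 2.3496% = 5.9308%.

5.93%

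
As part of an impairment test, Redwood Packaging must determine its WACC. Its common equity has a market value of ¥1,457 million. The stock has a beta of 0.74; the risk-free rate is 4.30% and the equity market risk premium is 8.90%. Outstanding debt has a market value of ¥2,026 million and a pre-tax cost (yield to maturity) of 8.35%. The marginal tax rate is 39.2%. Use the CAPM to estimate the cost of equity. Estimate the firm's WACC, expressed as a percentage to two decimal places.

7.51%

Cost of equity via CAPM: Re = 4.3% + 0.74 × 8.9% = 10.8860%.
Total capital V = 1457 + 2026 = 3483.
Equity: weight = 1457/3483 = 0.4183; cost = 10.886%.
Debt: weight = 2026/3483 = 0.5817; after-tax cost = 8.35% × (1 − 39.2%) = 5.0768%.
WACC = 0.4183 × 10.8860% + 0.5817 × 5.0768% = 7.5069%.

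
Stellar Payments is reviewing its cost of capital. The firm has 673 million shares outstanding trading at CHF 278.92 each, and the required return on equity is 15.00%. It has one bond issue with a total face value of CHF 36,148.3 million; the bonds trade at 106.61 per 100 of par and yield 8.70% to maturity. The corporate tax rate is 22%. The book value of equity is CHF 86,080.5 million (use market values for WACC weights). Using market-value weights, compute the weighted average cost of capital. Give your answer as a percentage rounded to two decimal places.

13.60%

Market value of equity E = 278.92 × 673m = 187713.16m. Market value of debt D = 36148.3m × 106.61/100 = 38537.70263m.
Total capital V = 187713.16 + 38537.70263 = 226250.86263.
Equity: weight = 187713.16/226250.86263 = 0.8297; cost = 15%.
Bonds outstanding: weight = 38537.70263/226250.86263 = 0.1703; after-tax cost = 8.7% × (1 − 22%) = 6.7860%.
WACC = 0.8297 × 15.0000% + 0.1703 × 6.7860% = 13.6009%.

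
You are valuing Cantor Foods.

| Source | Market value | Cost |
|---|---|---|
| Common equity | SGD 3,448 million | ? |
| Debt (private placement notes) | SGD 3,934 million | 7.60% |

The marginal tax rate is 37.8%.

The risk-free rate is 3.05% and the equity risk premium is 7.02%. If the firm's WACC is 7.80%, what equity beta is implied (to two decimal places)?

1.18

Total capital V = 3448 + 3934 = 7382.
Equity weight = 3448/7382 = 0.4671.
Private placement notes weight = 3934/7382 = 0.5329.
Debt contribution = 0.5329 × 7.6% × (1 − 37.8%) = 2.5192%.
Required equity contribution = 7.8% − 2.5192% = 5.2808%  ⇒  Re = 11.3059%.
CAPM: 11.3059% = 3.05% + β × 7.02%  ⇒  β = 1.1761.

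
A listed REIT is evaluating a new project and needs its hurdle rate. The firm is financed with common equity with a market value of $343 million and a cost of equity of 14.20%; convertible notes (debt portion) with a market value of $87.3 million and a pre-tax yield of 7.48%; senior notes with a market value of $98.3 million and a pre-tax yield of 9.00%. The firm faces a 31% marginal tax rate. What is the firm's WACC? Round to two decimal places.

11.22%

Total capital V = 343 + 87.3 + 98.3 = 528.6.
Equity: weight = 343/528.6 = 0.6489; cost = 14.2%.
Convertible notes (debt portion): weight = 87.3/528.6 = 0.1652; after-tax cost = 7.48% × (1 − 31%) = 5.1612%.
Senior notes: weight = 98.3/528.6 = 0.1860; after-tax cost = 9% × (1 − 31%) = 6.2100%.
WACC = 0.6489 × 14.2000% + 0.1652 × 5.1612% + 0.1860 × 6.2100% = 11.2214%.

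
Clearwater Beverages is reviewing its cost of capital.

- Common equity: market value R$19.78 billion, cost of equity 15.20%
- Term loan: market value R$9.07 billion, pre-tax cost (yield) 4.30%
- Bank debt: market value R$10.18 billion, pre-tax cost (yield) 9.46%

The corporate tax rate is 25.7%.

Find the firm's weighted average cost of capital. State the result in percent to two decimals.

10.28%

Total capital V = 19.78 + 9.07 + 10.18 = 39.03.
Equity: weight = 19.78/39.03 = 0.5068; cost = 15.2%.
Term loan: weight = 9.07/39.03 = 0.2324; after-tax cost = 4.3% × (1 − 25.7%) = 3.1949%.
Bank debt: weight = 10.18/39.03 = 0.2608; after-tax cost = 9.46% × (1 − 25.7%) = 7.0288%.
WACC = 0.5068 × 15.2000% + 0.2324 × 3.1949% + 0.2608 × 7.0288% = 10.2789%.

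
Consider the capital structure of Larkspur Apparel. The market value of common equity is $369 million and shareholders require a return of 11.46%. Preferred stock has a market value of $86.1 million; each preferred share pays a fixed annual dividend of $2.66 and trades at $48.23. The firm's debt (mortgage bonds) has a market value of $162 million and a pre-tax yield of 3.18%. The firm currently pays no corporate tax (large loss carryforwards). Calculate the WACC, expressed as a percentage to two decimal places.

8.46%

Cost of preferred: Rp = 2.66 / 48.23 = 5.5152%.
Total capital V = 369 + 86.1 + 162 = 617.1.
Equity: weight = 369/617.1 = 0.5980; cost = 11.46%.
Preferred: weight = 86.1/617.1 = 0.1395; cost = 5.5152%.
Mortgage bonds: weight = 162/617.1 = 0.2625; after-tax cost = 3.18% × (1 − 0%) = 3.1800%.
WACC = 0.5980 × 11.4600% + 0.1395 × 5.5152% + 0.2625 × 3.1800% = 8.4569%.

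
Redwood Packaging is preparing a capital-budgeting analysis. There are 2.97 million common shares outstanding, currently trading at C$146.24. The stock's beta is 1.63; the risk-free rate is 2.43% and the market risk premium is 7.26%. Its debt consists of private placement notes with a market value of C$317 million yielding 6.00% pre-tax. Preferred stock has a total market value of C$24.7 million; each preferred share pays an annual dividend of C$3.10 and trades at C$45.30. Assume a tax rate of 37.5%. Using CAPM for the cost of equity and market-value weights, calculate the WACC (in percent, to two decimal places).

9.73%

Cost of equity via CAPM: Re = 2.43% + 1.63 × 7.26% = 14.2638%.
Cost of preferred: Rp = 3.1 / 45.3 = 6.8433%.
Market value of equity E = 146.24 × 2.97m = 434.3328m.
Total capital V = 434.3328 + 24.7 + 317 = 776.0328.
Equity: weight = 434.3328/776.0328 = 0.5597; cost = 14.2638%.
Preferred: weight = 24.7/776.0328 = 0.0318; cost = 6.8433%.
Private placement notes: weight = 317/776.0328 = 0.4085; after-tax cost = 6% × (1 − 37.5%) = 3.7500%.
WACC = 0.5597 × 14.2638% + 0.0318 × 6.8433% + 0.4085 × 3.7500% = 9.7329%.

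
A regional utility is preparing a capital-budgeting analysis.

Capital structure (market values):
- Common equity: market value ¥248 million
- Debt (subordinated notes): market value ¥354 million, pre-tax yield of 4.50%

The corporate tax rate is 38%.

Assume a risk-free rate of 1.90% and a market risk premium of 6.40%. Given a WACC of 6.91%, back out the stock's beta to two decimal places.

Total capital V = 248 + 354 = 602.
Equity weight = 248/602 = 0.4120.
Subordinated notes weight = 354/602 = 0.5880.
Debt contribution = 0.5880 × 4.5% × (1 − 38%) = 1.6406%.
Required equity contribution = 6.91% − 1.6406% = 5.2694%  ⇒  Re = 12.7910%.
CAPM: 12.7910% = 1.9% + β × 6.4%  ⇒  β = 1.7017.

1.70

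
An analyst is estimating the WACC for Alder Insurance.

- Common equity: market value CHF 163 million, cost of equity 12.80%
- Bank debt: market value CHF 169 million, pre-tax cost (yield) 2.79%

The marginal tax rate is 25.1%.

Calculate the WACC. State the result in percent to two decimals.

7.35%

Total capital V = 163 + 169 = 332.
Equity: weight = 163/332 = 0.4910; cost = 12.8%.
Bank debt: weight = 169/332 = 0.5090; after-tax cost = 2.79% × (1 − 25.1%) = 2.0897%.
WACC = 0.4910 × 12.8000% + 0.5090 × 2.0897% = 7.3481%.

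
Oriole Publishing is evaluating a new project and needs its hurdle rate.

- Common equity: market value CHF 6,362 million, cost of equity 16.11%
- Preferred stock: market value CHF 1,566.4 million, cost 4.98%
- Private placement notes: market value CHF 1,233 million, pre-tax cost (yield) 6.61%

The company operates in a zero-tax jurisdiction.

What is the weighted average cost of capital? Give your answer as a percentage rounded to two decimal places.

Total capital V = 6362 + 1566.4 + 1233 = 9161.4.
Equity: weight = 6362/9161.4 = 0.6944; cost = 16.11%.
Preferred: weight = 1566.4/9161.4 = 0.1710; cost = 4.98%.
Private placement notes: weight = 1233/9161.4 = 0.1346; after-tax cost = 6.61% × (1 − 0%) = 6.6100%.
WACC = 0.6944 × 16.1100% + 0.1710 × 4.9800% + 0.1346 × 6.6100% = 12.9284%.

12.93%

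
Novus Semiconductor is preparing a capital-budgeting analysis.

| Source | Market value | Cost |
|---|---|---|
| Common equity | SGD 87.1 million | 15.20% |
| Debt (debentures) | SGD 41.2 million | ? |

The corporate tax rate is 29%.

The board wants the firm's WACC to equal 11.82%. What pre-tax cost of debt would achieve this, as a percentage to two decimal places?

6.58%

Total capital V = 87.1 + 41.2 = 128.3.
Equity weight = 87.1/128.3 = 0.6789.
Debentures weight = 41.2/128.3 = 0.3211.
Equity contribution = 0.6789 × 15.2% = 10.3189%.
Remaining for debt = 11.82% − 10.3189% = 1.5011%.
Rd × (1 − 29%) × 0.3211 = 1.5011%  ⇒  Rd = 6.5837%.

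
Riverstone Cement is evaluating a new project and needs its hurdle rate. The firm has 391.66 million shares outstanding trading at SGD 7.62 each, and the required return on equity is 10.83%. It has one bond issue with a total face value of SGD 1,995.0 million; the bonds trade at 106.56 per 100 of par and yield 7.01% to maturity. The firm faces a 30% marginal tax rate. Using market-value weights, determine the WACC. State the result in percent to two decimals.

Market value of equity E = 7.62 × 391.66m = 2984.4492m. Market value of debt D = 1995m × 106.56/100 = 2125.872m.
Total capital V = 2984.4492 + 2125.872 = 5110.3212.
Equity: weight = 2984.4492/5110.3212 = 0.5840; cost = 10.83%.
Bonds outstanding: weight = 2125.872/5110.3212 = 0.4160; after-tax cost = 7.01% × (1 − 30%) = 4.9070%.
WACC = 0.5840 × 10.8300% + 0.4160 × 4.9070% = 8.3661%.

8.37%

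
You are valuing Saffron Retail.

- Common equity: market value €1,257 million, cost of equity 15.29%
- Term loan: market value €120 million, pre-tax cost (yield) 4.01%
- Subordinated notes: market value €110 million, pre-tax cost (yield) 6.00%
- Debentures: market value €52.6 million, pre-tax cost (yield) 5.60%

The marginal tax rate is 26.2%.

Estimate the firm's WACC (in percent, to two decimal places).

13.17%

Total capital V = 1257 + 120 + 110 + 52.6 = 1539.6.
Equity: weight = 1257/1539.6 = 0.8164; cost = 15.29%.
Term loan: weight = 120/1539.6 = 0.0779; after-tax cost = 4.01% × (1 − 26.2%) = 2.9594%.
Subordinated notes: weight = 110/1539.6 = 0.0714; after-tax cost = 6% × (1 − 26.2%) = 4.4280%.
Debentures: weight = 52.6/1539.6 = 0.0342; after-tax cost = 5.6% × (1 − 26.2%) = 4.1328%.
WACC = 0.8164 × 15.2900% + 0.0779 × 2.9594% + 0.0714 × 4.4280% + 0.0342 × 4.1328% = 13.1717%.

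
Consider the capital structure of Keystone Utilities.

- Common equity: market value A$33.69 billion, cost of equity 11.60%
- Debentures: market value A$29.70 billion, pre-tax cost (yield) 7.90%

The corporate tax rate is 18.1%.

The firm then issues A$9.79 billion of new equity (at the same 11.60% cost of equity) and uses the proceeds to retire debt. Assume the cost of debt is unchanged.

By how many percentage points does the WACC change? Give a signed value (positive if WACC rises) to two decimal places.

+0.79 pp

Current WACC:
Total capital V = 33.69 + 29.7 = 63.39.
Equity: weight = 33.69/63.39 = 0.5315; cost = 11.6%.
Debentures: weight = 29.7/63.39 = 0.4685; after-tax cost = 7.9% × (1 − 18.1%) = 6.4701%.
WACC = 0.5315 × 11.6000% + 0.4685 × 6.4701% = 9.1965%.
After the change:
Total capital V = 43.48 + 19.91 = 63.39.
Equity: weight = 43.48/63.39 = 0.6859; cost = 11.6%.
Debentures: weight = 19.91/63.39 = 0.3141; after-tax cost = 7.9% × (1 − 18.1%) = 6.4701%.
WACC = 0.6859 × 11.6000% + 0.3141 × 6.4701% = 9.9888%.
Change in WACC = 9.9888% − 9.1965% = 0.7923 pp.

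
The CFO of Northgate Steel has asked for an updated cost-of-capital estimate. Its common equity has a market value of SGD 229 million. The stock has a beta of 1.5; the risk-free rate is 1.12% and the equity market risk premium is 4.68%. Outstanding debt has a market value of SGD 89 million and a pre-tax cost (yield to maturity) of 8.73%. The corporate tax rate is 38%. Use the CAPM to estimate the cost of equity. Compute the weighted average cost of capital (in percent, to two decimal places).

7.38%

Cost of equity via CAPM: Re = 1.12% + 1.5 × 4.68% = 8.1400%.
Total capital V = 229 + 89 = 318.
Equity: weight = 229/318 = 0.7201; cost = 8.14%.
Debt: weight = 89/318 = 0.2799; after-tax cost = 8.73% × (1 − 38%) = 5.4126%.
WACC = 0.7201 × 8.1400% + 0.2799 × 5.4126% = 7.3767%.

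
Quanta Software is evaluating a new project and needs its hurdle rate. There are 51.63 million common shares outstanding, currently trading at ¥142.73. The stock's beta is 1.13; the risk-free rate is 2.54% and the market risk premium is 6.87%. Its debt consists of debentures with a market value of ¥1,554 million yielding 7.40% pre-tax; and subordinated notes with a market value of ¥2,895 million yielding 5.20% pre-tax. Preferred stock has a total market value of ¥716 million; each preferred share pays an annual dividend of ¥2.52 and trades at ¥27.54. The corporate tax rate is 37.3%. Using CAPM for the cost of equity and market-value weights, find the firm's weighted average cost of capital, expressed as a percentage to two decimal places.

Cost of equity via CAPM: Re = 2.54% + 1.13 × 6.87% = 10.3031%.
Cost of preferred: Rp = 2.52 / 27.54 = 9.1503%.
Market value of equity E = 142.73 × 51.63m = 7369.1499m.
Total capital V = 7369.1499 + 716 + 1554 + 2895 = 12534.1499.
Equity: weight = 7369.1499/12534.1499 = 0.5879; cost = 10.3031%.
Preferred: weight = 716/12534.1499 = 0.0571; cost = 9.1503%.
Debentures: weight = 1554/12534.1499 = 0.1240; after-tax cost = 7.4% × (1 − 37.3%) = 4.6398%.
Subordinated notes: weight = 2895/12534.1499 = 0.2310; after-tax cost = 5.2% × (1 − 37.3%) = 3.2604%.
WACC = 0.5879 × 10.3031% + 0.0571 × 9.1503% + 0.1240 × 4.6398% + 0.2310 × 3.2604% = 7.9085%.

7.91%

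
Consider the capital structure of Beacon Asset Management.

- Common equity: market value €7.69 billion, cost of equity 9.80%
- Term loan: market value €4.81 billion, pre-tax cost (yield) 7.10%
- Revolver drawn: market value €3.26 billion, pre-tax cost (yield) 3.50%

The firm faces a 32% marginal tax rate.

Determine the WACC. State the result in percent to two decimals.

Total capital V = 7.69 + 4.81 + 3.26 = 15.76.
Equity: weight = 7.69/15.76 = 0.4879; cost = 9.8%.
Term loan: weight = 4.81/15.76 = 0.3052; after-tax cost = 7.1% × (1 − 32%) = 4.8280%.
Revolver drawn: weight = 3.26/15.76 = 0.2069; after-tax cost = 3.5% × (1 − 32%) = 2.3800%.
WACC = 0.4879 × 9.8000% + 0.3052 × 4.8280% + 0.2069 × 2.3800% = 6.7477%.

6.75%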